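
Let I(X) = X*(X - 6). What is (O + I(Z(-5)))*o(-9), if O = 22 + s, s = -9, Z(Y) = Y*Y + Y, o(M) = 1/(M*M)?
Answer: 293/81 ≈ 3.6173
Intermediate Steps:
o(M) = M⁻² (o(M) = 1/(M²) = M⁻²)
Z(Y) = Y + Y² (Z(Y) = Y² + Y = Y + Y²)
I(X) = X*(-6 + X)
O = 13 (O = 22 - 9 = 13)
(O + I(Z(-5)))*o(-9) = (13 + (-5*(1 - 5))*(-6 - 5*(1 - 5)))/(-9)² = (13 + (-5*(-4))*(-6 - 5*(-4)))*(1/81) = (13 + 20*(-6 + 20))*(1/81) = (13 + 20*14)*(1/81) = (13 + 280)*(1/81) = 293*(1/81) = 293/81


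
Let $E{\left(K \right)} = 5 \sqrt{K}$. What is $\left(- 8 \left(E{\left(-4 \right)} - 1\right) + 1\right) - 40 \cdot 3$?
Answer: $-111 - 80 i \approx -111.0 - 80.0 i$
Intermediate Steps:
$\left(- 8 \left(E{\left(-4 \right)} - 1\right) + 1\right) - 40 \cdot 3 = \left(- 8 \left(5 \sqrt{-4} - 1\right) + 1\right) - 40 \cdot 3 = \left(- 8 \left(5 \cdot 2 i - 1\right) + 1\right) - 120 = \left(- 8 \left(10 i - 1\right) + 1\right) - 120 = \left(- 8 \left(-1 + 10 i\right) + 1\right) - 120 = \left(\left(8 - 80 i\right) + 1\right) - 120 = \left(9 - 80 i\right) - 120 = -111 - 80 i$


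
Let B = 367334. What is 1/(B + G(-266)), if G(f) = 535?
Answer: 1/367869 ≈ 2.7184e-6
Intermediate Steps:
1/(B + G(-266)) = 1/(367334 + 535) = 1/367869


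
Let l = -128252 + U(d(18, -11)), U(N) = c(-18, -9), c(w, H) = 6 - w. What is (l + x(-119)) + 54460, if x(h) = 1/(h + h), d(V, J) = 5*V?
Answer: -17556785/238 ≈ -73768.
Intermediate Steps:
x(h) = 1/(2*h)
U(N) = 24 (U(N) = 6 - 1*(-18) = 6 + 18 = 24)
l = -128228 (l = -128252 + 24 = -128228)
(l + x(-119)) + 54460 = (-128228 + (½)/(-119)) + 54460 = (-128228 + (½)*(-1/119)) + 54460 = (-128228 - 1/238) + 54460 = -30518265/238 + 54460 = -17556785/238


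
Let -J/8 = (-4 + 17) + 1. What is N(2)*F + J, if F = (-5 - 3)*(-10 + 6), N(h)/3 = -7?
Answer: -784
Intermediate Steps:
N(h) = -21 (N(h) = 3*(-7) = -21)
F = 32 (F = -8*(-4) = 32)
J = -112 (J = -8*((-4 + 17) + 1) = -8*(13 + 1) = -8*14 = -112)
N(2)*F + J = -21*32 - 112 = -672 - 112 = -784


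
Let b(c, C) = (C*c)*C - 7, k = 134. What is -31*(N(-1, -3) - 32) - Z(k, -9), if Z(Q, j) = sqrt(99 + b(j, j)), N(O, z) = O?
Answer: 1023 - 7*I*sqrt(13) ≈ 1023.0 - 25.239*I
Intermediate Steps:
b(c, C) = -7 + c*C**2 (b(c, C) = c*C**2 - 7 = -7 + c*C**2)
Z(Q, j) = sqrt(92 + j**3) (Z(Q, j) = sqrt(99 + (-7 + j*j**2)) = sqrt(99 + (-7 + j**3)) = sqrt(92 + j**3))
-31*(N(-1, -3) - 32) - Z(k, -9) = -31*(-1 - 32) - sqrt(92 + (-9)**3) = -31*(-33) - sqrt(92 - 729) = 1023 - sqrt(-637) = 1023 - 7*I*sqrt(13)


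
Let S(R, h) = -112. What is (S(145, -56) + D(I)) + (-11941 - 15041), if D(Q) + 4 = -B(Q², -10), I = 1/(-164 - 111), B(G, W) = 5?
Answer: -27103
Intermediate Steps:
I = -1/275 (I = 1/(-275) = -1/275 ≈ -0.0036364)
D(Q) = -9 (D(Q) = -4 - 1*5 = -4 - 5 = -9)
(S(145, -56) + D(I)) + (-11941 - 15041) = (-112 - 9) + (-11941 - 15041) = -121 - 26982 = -27103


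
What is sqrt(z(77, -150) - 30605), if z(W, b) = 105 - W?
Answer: I*sqrt(30577) ≈ 174.86*I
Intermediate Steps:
sqrt(z(77, -150) - 30605) = sqrt((105 - 1*77) - 30605) = sqrt((105 - 77) - 30605) = sqrt(28 - 30605) = sqrt(-30577) = I*sqrt(30577)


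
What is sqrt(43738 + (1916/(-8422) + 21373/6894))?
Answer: sqrt(4095981397153406518)/9676878 ≈ 209.14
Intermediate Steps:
sqrt(43738 + (1916/(-8422) + 21373/6894)) = sqrt(43738 + (1916*(-1/8422) + 21373*(1/6894))) = sqrt(43738 + (-958/4211 + 21373/6894)) = sqrt(43738 + 83397251/29030634) = sqrt(1269825267143/29030634) = sqrt(4095981397153406518)/9676878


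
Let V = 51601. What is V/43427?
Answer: 51601/43427 ≈ 1.1882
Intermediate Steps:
V/43427 = 51601/43427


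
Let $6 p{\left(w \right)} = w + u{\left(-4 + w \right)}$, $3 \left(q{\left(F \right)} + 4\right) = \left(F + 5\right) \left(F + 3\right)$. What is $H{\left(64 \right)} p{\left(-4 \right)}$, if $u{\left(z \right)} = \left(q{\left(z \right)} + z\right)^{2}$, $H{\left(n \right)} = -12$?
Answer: $-90$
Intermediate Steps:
$q{\left(F \right)} = -4 + \frac{\left(3 + F\right) \left(5 + F\right)}{3}$ ($q{\left(F \right)} = -4 + \frac{\left(F + 5\right) \left(F + 3\right)}{3} = -4 + \frac{\left(5 + F\right) \left(3 + F\right)}{3} = -4 + \frac{\left(3 + F\right) \left(5 + F\right)}{3}$)
$u{\left(z \right)} = \left(1 + \frac{z^{2}}{3} + \frac{11 z}{3}\right)^{2}$ ($u{\left(z \right)} = \left(\left(1 + \frac{z^{2}}{3} + \frac{8 z}{3}\right) + z\right)^{2} = \left(1 + \frac{z^{2}}{3} + \frac{11 z}{3}\right)^{2}$)
$p{\left(w \right)} = \frac{w}{6} + \frac{\left(-41 + \left(-4 + w\right)^{2} + 11 w\right)^{2}}{54}$ ($p{\left(w \right)} = \frac{w + \frac{\left(3 + \left(-4 + w\right)^{2} + 11 \left(-4 + w\right)\right)^{2}}{9}}{6} = \frac{w + \frac{\left(3 + \left(-4 + w\right)^{2} + \left(-44 + 11 w\right)\right)^{2}}{9}}{6} = \frac{w + \frac{\left(-41 + \left(-4 + w\right)^{2} + 11 w\right)^{2}}{9}}{6} = \frac{w}{6} + \frac{\left(-41 + \left(-4 + w\right)^{2} + 11 w\right)^{2}}{54}$)
$H{\left(64 \right)} p{\left(-4 \right)} = - 12 \left(\frac{1}{6} \left(-4\right) + \frac{\left(-41 + \left(-4 - 4\right)^{2} + 11 \left(-4\right)\right)^{2}}{54}\right) = - 12 \left(- \frac{2}{3} + \frac{\left(-41 + \left(-8\right)^{2} - 44\right)^{2}}{54}\right) = - 12 \left(- \frac{2}{3} + \frac{\left(-41 + 64 - 44\right)^{2}}{54}\right) = - 12 \left(- \frac{2}{3} + \frac{\left(-21\right)^{2}}{54}\right) = - 12 \left(- \frac{2}{3} + \frac{1}{54} \cdot 441\right) = - 12 \left(- \frac{2}{3} + \frac{49}{6}\right) = \left(-12\right) \frac{15}{2} = -90$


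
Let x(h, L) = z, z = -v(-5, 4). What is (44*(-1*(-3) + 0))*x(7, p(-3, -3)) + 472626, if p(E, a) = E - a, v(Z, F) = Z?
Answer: 473286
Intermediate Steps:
z = 5 (z = -1*(-5) = 5)
x(h, L) = 5
(44*(-1*(-3) + 0))*x(7, p(-3, -3)) + 472626 = (44*(-1*(-3) + 0))*5 + 472626 = (44*(3 + 0))*5 + 472626 = (44*3)*5 + 472626 = 132*5 + 472626 = 660 + 472626 = 473286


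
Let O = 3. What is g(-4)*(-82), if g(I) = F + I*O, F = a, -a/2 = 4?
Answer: 1640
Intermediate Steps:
a = -8 (a = -2*4 = -8)
F = -8
g(I) = -8 + 3*I (g(I) = -8 + I*3 = -8 + 3*I)
g(-4)*(-82) = (-8 + 3*(-4))*(-82) = (-8 - 12)*(-82) = -20*(-82) = 1640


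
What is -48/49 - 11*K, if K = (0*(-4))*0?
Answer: -48/49 ≈ -0.97959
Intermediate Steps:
K = 0 (K = 0*0 = 0)
-48/49 - 11*K = -48/49 - 11*0 = -48*1/49 + 0 = -48/49 + 0 = -48/49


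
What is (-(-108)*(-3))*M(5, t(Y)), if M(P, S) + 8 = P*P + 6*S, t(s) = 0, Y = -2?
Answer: -5508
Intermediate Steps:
M(P, S) = -8 + P² + 6*S (M(P, S) = -8 + (P*P + 6*S) = -8 + (P² + 6*S) = -8 + P² + 6*S)
(-(-108)*(-3))*M(5, t(Y)) = (-(-108)*(-3))*(-8 + 5² + 6*0) = (-36*9)*(-8 + 25 + 0) = -324*17 = -5508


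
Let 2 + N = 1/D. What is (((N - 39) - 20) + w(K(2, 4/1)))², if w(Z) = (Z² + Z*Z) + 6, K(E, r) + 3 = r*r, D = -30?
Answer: 72063121/900 ≈ 80070.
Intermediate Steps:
K(E, r) = -3 + r² (K(E, r) = -3 + r*r = -3 + r²)
N = -61/30 (N = -2 + 1/(-30) = -2 - 1/30 = -61/30 ≈ -2.0333)
w(Z) = 6 + 2*Z² (w(Z) = (Z² + Z²) + 6 = 2*Z² + 6 = 6 + 2*Z²)
(((N - 39) - 20) + w(K(2, 4/1)))² = (((-61/30 - 39) - 20) + (6 + 2*(-3 + (4/1)²)²))² = ((-1231/30 - 20) + (6 + 2*(-3 + (4*1)²)²))² = (-1831/30 + (6 + 2*(-3 + 4²)²))² = (-1831/30 + (6 + 2*(-3 + 16)²))² = (-1831/30 + (6 + 2*13²))² = (-1831/30 + (6 + 2*169))² = (-1831/30 + (6 + 338))² = (-1831/30 + 344)² = (8489/30)² = 72063121/900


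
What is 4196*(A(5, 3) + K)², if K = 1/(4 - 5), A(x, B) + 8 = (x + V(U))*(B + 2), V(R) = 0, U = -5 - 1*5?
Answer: 1074176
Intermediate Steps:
U = -10 (U = -5 - 5 = -10)
A(x, B) = -8 + x*(2 + B) (A(x, B) = -8 + (x + 0)*(B + 2) = -8 + x*(2 + B))
K = -1 (K = 1/(-1) = -1)
4196*(A(5, 3) + K)² = 4196*((-8 + 2*5 + 3*5) - 1)² = 4196*((-8 + 10 + 15) - 1)² = 4196*(17 - 1)² = 4196*16² = 4196*256 = 1074176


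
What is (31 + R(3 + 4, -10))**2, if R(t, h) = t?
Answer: 1444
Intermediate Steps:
(31 + R(3 + 4, -10))**2 = (31 + (3 + 4))**2 = (31 + 7)**2 = 38**2 = 1444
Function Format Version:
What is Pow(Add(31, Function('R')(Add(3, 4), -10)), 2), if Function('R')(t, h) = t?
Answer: 1444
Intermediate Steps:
Pow(Add(31, Function('R')(Add(3, 4), -10)), 2) = Pow(Add(31, Add(3, 4)), 2) = Pow(Add(31, 7), 2) = Pow(38, 2) = 1444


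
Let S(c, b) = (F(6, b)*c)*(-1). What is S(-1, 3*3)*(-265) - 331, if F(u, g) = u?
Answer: -1921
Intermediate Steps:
S(c, b) = -6*c (S(c, b) = (6*c)*(-1) = -6*c)
S(-1, 3*3)*(-265) - 331 = -6*(-1)*(-265) - 331 = 6*(-265) - 331 = -1590 - 331 = -1921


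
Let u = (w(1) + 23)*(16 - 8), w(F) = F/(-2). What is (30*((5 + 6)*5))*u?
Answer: 297000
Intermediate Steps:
w(F) = -F/2 (w(F) = F*(-½) = -F/2)
u = 180 (u = (-½*1 + 23)*(16 - 8) = (-½ + 23)*8 = (45/2)*8 = 180)
(30*((5 + 6)*5))*u = (30*((5 + 6)*5))*180 = (30*(11*5))*180 = (30*55)*180 = 1650*180 = 297000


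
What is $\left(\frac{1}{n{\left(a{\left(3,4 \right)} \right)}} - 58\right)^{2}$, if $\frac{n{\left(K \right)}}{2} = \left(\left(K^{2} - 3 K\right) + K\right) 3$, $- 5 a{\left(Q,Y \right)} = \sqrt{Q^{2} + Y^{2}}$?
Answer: $\frac{1087849}{324} \approx 3357.6$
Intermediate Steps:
$a{\left(Q,Y \right)} = - \frac{\sqrt{Q^{2} + Y^{2}}}{5}$
$n{\left(K \right)} = - 12 K + 6 K^{2}$ ($n{\left(K \right)} = 2 \left(\left(K^{2} - 3 K\right) + K\right) 3 = 2 \left(K^{2} - 2 K\right) 3 = 2 \left(- 6 K + 3 K^{2}\right) = - 12 K + 6 K^{2}$)
$\left(\frac{1}{n{\left(a{\left(3,4 \right)} \right)}} - 58\right)^{2} = \left(\frac{1}{6 \left(- \frac{\sqrt{3^{2} + 4^{2}}}{5}\right) \left(-2 - \frac{\sqrt{3^{2} + 4^{2}}}{5}\right)} - 58\right)^{2} = \left(\frac{1}{6 \left(- \frac{\sqrt{9 + 16}}{5}\right) \left(-2 - \frac{\sqrt{9 + 16}}{5}\right)} - 58\right)^{2} = \left(\frac{1}{6 \left(- \frac{\sqrt{25}}{5}\right) \left(-2 - \frac{\sqrt{25}}{5}\right)} - 58\right)^{2} = \left(\frac{1}{6 \left(\left(- \frac{1}{5}\right) 5\right) \left(-2 - 1\right)} - 58\right)^{2} = \left(\frac{1}{6 \left(-1\right) \left(-2 - 1\right)} - 58\right)^{2} = \left(\frac{1}{6 \left(-1\right) \left(-3\right)} - 58\right)^{2} = \left(\frac{1}{18} - 58\right)^{2} = \left(- \frac{1043}{18}\right)^{2} = \frac{1087849}{324}$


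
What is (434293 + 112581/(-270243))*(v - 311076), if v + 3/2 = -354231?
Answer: -2891985919209839/10009 ≈ -2.8894e+11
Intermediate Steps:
v = -708465/2 (v = -3/2 - 354231 = -708465/2 ≈ -3.5423e+5)
(434293 + 112581/(-270243))*(v - 311076) = (434293 + 112581/(-270243))*(-708465/2 - 311076) = (434293 + 112581*(-1/270243))*(-1330617/2) = (434293 - 12509/30027)*(-1330617/2) = (13040503402/30027)*(-1330617/2) = -2891985919209839/10009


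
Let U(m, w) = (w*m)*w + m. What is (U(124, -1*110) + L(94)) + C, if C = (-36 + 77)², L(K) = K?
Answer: 1502299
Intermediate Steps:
C = 1681 (C = 41² = 1681)
U(m, w) = m + m*w² (U(m, w) = (m*w)*w + m = m*w² + m = m + m*w²)
(U(124, -1*110) + L(94)) + C = (124*(1 + (-1*110)²) + 94) + 1681 = (124*(1 + (-110)²) + 94) + 1681 = (124*(1 + 12100) + 94) + 1681 = (124*12101 + 94) + 1681 = (1500524 + 94) + 1681 = 1500618 + 1681 = 1502299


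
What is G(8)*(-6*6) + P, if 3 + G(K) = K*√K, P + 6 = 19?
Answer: 121 - 576*√2 ≈ -693.59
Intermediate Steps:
P = 13 (P = -6 + 19 = 13)
G(K) = -3 + K^(3/2) (G(K) = -3 + K*√K = -3 + K^(3/2))
G(8)*(-6*6) + P = (-3 + 8^(3/2))*(-6*6) + 13 = (-3 + 16*√2)*(-36) + 13 = (108 - 576*√2) + 13 = 121 - 576*√2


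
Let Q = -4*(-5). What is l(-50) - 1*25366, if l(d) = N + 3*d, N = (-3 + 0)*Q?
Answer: -25576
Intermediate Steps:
Q = 20
N = -60 (N = (-3 + 0)*20 = -3*20 = -60)
l(d) = -60 + 3*d
l(-50) - 1*25366 = (-60 + 3*(-50)) - 1*25366 = (-60 - 150) - 25366 = -210 - 25366 = -25576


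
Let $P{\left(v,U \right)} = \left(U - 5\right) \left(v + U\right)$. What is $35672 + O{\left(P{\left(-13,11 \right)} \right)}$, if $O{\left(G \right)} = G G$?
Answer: $35816$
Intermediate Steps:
$P{\left(v,U \right)} = \left(-5 + U\right) \left(U + v\right)$
$O{\left(G \right)} = G^{2}$
$35672 + O{\left(P{\left(-13,11 \right)} \right)} = 35672 + \left(11^{2} - 55 - -65 + 11 \left(-13\right)\right)^{2} = 35672 + \left(121 - 55 + 65 - 143\right)^{2} = 35672 + \left(-12\right)^{2} = 35672 + 144 = 35816$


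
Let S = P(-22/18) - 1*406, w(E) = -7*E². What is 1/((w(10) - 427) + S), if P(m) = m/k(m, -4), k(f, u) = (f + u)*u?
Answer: -188/288215 ≈ -0.00065229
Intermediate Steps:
k(f, u) = u*(f + u)
P(m) = m/(16 - 4*m) (P(m) = m/((-4*(m - 4))) = m/((-4*(-4 + m))) = m/(16 - 4*m))
S = -76339/188 (S = (-22/18)/(4*(4 - (-22)/18)) - 1*406 = (-22*1/18)/(4*(4 - (-22)/18)) - 406 = (¼)*(-11/9)/(4 - 1*(-11/9)) - 406 = (¼)*(-11/9)/(4 + 11/9) - 406 = (¼)*(-11/9)/(47/9) - 406 = (¼)*(-11/9)*(9/47) - 406 = -11/188 - 406 = -76339/188 ≈ -406.06)
1/((w(10) - 427) + S) = 1/((-7*10² - 427) - 76339/188) = 1/((-7*100 - 427) - 76339/188) = 1/((-700 - 427) - 76339/188) = 1/(-1127 - 76339/188) = 1/(-288215/188) = -188/288215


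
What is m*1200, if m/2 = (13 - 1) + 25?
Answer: 88800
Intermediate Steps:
m = 74 (m = 2*((13 - 1) + 25) = 2*(12 + 25) = 2*37 = 74)
m*1200 = 74*1200 = 88800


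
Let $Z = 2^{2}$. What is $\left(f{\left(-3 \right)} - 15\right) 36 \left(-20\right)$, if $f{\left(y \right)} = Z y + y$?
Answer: $21600$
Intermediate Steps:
$Z = 4$
$f{\left(y \right)} = 5 y$ ($f{\left(y \right)} = 4 y + y = 5 y$)
$\left(f{\left(-3 \right)} - 15\right) 36 \left(-20\right) = \left(5 \left(-3\right) - 15\right) 36 \left(-20\right) = \left(-15 - 15\right) 36 \left(-20\right) = \left(-30\right) 36 \left(-20\right) = \left(-1080\right) \left(-20\right) = 21600$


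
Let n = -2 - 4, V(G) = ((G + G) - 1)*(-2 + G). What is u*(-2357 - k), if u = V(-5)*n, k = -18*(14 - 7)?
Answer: 1030722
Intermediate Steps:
V(G) = (-1 + 2*G)*(-2 + G) (V(G) = (2*G - 1)*(-2 + G) = (-1 + 2*G)*(-2 + G))
n = -6
k = -126 (k = -18*7 = -126)
u = -462 (u = (2 - 5*(-5) + 2*(-5)²)*(-6) = (2 + 25 + 2*25)*(-6) = (2 + 25 + 50)*(-6) = 77*(-6) = -462)
u*(-2357 - k) = -462*(-2357 - 1*(-126)) = -462*(-2357 + 126) = -462*(-2231) = 1030722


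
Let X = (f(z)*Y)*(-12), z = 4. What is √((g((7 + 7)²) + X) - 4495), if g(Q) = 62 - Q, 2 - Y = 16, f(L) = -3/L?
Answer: I*√4755 ≈ 68.957*I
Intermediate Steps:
Y = -14 (Y = 2 - 1*16 = 2 - 16 = -14)
X = -126 (X = (-3/4*(-14))*(-12) = (-3*¼*(-14))*(-12) = -¾*(-14)*(-12) = (21/2)*(-12) = -126)
√((g((7 + 7)²) + X) - 4495) = √(((62 - (7 + 7)²) - 126) - 4495) = √(((62 - 1*14²) - 126) - 4495) = √(((62 - 1*196) - 126) - 4495) = √(((62 - 196) - 126) - 4495) = √((-134 - 126) - 4495) = √(-260 - 4495) = √(-4755) = I*√4755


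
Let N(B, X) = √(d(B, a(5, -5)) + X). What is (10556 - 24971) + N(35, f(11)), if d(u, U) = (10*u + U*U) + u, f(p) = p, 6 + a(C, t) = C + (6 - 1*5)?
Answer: -14415 + 6*√11 ≈ -14395.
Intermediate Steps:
a(C, t) = -5 + C (a(C, t) = -6 + (C + (6 - 1*5)) = -6 + (C + (6 - 5)) = -6 + (C + 1) = -6 + (1 + C) = -5 + C)
d(u, U) = U² + 11*u (d(u, U) = (10*u + U²) + u = (U² + 10*u) + u = U² + 11*u)
N(B, X) = √(X + 11*B) (N(B, X) = √(((-5 + 5)² + 11*B) + X) = √((0² + 11*B) + X) = √((0 + 11*B) + X) = √(11*B + X) = √(X + 11*B))
(10556 - 24971) + N(35, f(11)) = (10556 - 24971) + √(11 + 11*35) = -14415 + √(11 + 385) = -14415 + √396 = -14415 + 6*√11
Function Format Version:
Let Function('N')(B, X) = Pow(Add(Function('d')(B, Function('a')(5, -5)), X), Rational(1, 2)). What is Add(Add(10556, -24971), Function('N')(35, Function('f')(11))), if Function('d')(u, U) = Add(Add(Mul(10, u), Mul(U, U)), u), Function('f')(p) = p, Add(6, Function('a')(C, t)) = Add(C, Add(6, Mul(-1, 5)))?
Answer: Add(-14415, Mul(6, Pow(11, Rational(1, 2)))) ≈ -14395.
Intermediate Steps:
Function('a')(C, t) = Add(-5, C) (Function('a')(C, t) = Add(-6, Add(C, Add(6, Mul(-1, 5)))) = Add(-6, Add(C, Add(6, -5))) = Add(-6, Add(C, 1)) = Add(-6, Add(1, C)) = Add(-5, C))
Function('d')(u, U) = Add(Pow(U, 2), Mul(11, u)) (Function('d')(u, U) = Add(Add(Mul(10, u), Pow(U, 2)), u) = Add(Add(Pow(U, 2), Mul(10, u)), u) = Add(Pow(U, 2), Mul(11, u)))
Function('N')(B, X) = Pow(Add(X, Mul(11, B)), Rational(1, 2)) (Function('N')(B, X) = Pow(Add(Add(Pow(Add(-5, 5), 2), Mul(11, B)), X), Rational(1, 2)) = Pow(Add(Add(Pow(0, 2), Mul(11, B)), X), Rational(1, 2)) = Pow(Add(Add(0, Mul(11, B)), X), Rational(1, 2)) = Pow(Add(Mul(11, B), X), Rational(1, 2)) = Pow(Add(X, Mul(11, B)), Rational(1, 2)))
Add(Add(10556, -24971), Function('N')(35, Function('f')(11))) = Add(Add(10556, -24971), Pow(Add(11, Mul(11, 35)), Rational(1, 2))) = Add(-14415, Pow(Add(11, 385), Rational(1, 2))) = Add(-14415, Pow(396, Rational(1, 2))) = Add(-14415, Mul(6, Pow(11, Rational(1, 2))))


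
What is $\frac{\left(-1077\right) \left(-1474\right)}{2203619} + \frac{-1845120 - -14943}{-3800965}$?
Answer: $\frac{915185195103}{761443517485} \approx 1.2019$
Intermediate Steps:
$\frac{\left(-1077\right) \left(-1474\right)}{2203619} + \frac{-1845120 - -14943}{-3800965} = 1587498 \cdot \frac{1}{2203619} + \left(-1845120 + 14943\right) \left(- \frac{1}{3800965}\right) = \frac{144318}{200329} - - \frac{1830177}{3800965} = \frac{144318}{200329} + \frac{1830177}{3800965} = \frac{915185195103}{761443517485}$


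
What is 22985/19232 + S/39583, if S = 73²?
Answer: 1012302583/761260256 ≈ 1.3298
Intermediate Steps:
S = 5329
22985/19232 + S/39583 = 22985/19232 + 5329/39583 = 1012302583/761260256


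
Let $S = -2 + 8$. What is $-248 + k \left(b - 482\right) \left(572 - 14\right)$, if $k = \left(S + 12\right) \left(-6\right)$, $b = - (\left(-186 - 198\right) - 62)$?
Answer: $2169256$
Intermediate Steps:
$S = 6$
$b = 446$ ($b = - (-384 - 62) = \left(-1\right) \left(-446\right) = 446$)
$k = -108$ ($k = \left(6 + 12\right) \left(-6\right) = 18 \left(-6\right) = -108$)
$-248 + k \left(b - 482\right) \left(572 - 14\right) = -248 - 108 \left(446 - 482\right) \left(572 - 14\right) = -248 - 108 \left(\left(-36\right) 558\right) = -248 - -2169504 = -248 + 2169504 = 2169256$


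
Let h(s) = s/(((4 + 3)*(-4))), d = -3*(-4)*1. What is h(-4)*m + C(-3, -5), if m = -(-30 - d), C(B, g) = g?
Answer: 1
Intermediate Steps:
d = 12 (d = 12*1 = 12)
m = 42 (m = -(-30 - 1*12) = -(-30 - 12) = -1*(-42) = 42)
h(s) = -s/28 (h(s) = s/((7*(-4))) = s/(-28) = s*(-1/28) = -s/28)
h(-4)*m + C(-3, -5) = -1/28*(-4)*42 - 5 = (⅐)*42 - 5 = 6 - 5 = 1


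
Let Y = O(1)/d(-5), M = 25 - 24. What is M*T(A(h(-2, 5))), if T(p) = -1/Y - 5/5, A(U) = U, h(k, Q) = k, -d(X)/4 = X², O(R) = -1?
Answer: -101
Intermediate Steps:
M = 1
d(X) = -4*X²
Y = 1/100 (Y = -1/((-4*(-5)²)) = -1/((-4*25)) = -1/(-100) = -1*(-1/100) = 1/100 ≈ 0.010000)
T(p) = -101 (T(p) = -1/1/100 - 5/5 = -1*100 - 5*⅕ = -100 - 1 = -101)
M*T(A(h(-2, 5))) = 1*(-101) = -101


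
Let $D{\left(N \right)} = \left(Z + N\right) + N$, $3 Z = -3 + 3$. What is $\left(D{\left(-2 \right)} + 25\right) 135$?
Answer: $2835$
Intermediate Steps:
$Z = 0$ ($Z = \frac{-3 + 3}{3} = \frac{1}{3} \cdot 0 = 0$)
$D{\left(N \right)} = 2 N$ ($D{\left(N \right)} = \left(0 + N\right) + N = N + N = 2 N$)
$\left(D{\left(-2 \right)} + 25\right) 135 = \left(2 \left(-2\right) + 25\right) 135 = \left(-4 + 25\right) 135 = 21 \cdot 135 = 2835$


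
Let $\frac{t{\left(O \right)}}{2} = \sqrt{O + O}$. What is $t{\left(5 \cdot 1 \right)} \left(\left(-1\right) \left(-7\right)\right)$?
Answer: $14 \sqrt{10} \approx 44.272$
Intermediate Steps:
$t{\left(O \right)} = 2 \sqrt{2} \sqrt{O}$ ($t{\left(O \right)} = 2 \sqrt{O + O} = 2 \sqrt{2 O} = 2 \sqrt{2} \sqrt{O}$)
$t{\left(5 \cdot 1 \right)} \left(\left(-1\right) \left(-7\right)\right) = 2 \sqrt{2} \sqrt{5 \cdot 1} \left(\left(-1\right) \left(-7\right)\right) = 2 \sqrt{2} \sqrt{5} \cdot 7 = 2 \sqrt{10} \cdot 7 = 14 \sqrt{10}$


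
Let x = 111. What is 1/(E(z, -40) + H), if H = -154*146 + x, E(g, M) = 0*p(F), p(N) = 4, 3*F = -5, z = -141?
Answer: -1/22373 ≈ -4.4697e-5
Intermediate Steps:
F = -5/3 (F = (⅓)*(-5) = -5/3 ≈ -1.6667)
E(g, M) = 0 (E(g, M) = 0*4 = 0)
H = -22373 (H = -154*146 + 111 = -22484 + 111 = -22373)
1/(E(z, -40) + H) = 1/(0 - 22373) = 1/(-22373) = -1/22373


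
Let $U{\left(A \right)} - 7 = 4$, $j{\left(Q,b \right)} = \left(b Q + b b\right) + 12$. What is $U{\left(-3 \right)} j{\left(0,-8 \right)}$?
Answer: $836$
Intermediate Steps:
$j{\left(Q,b \right)} = 12 + b^{2} + Q b$ ($j{\left(Q,b \right)} = \left(Q b + b^{2}\right) + 12 = \left(b^{2} + Q b\right) + 12 = 12 + b^{2} + Q b$)
$U{\left(A \right)} = 11$ ($U{\left(A \right)} = 7 + 4 = 11$)
$U{\left(-3 \right)} j{\left(0,-8 \right)} = 11 \left(12 + \left(-8\right)^{2} + 0 \left(-8\right)\right) = 11 \left(12 + 64 + 0\right) = 11 \cdot 76 = 836$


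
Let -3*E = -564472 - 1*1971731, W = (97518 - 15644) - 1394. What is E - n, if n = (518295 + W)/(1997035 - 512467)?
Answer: 1255054672993/1484568 ≈ 8.4540e+5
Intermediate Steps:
W = 80480 (W = 81874 - 1394 = 80480)
n = 598775/1484568 (n = (518295 + 80480)/(1997035 - 512467) = 598775/1484568 ≈ 0.40333)
E = 845401 (E = -(-564472 - 1*1971731)/3 = -(-564472 - 1971731)/3 = -⅓*(-2536203) = 845401)
E - n = 845401 - 1*598775/1484568 = 845401 - 598775/1484568 = 1255054672993/1484568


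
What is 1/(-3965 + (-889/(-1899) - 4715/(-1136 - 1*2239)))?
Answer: -142425/564449477 ≈ -0.00025233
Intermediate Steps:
1/(-3965 + (-889/(-1899) - 4715/(-1136 - 1*2239))) = 1/(-3965 + (-889*(-1/1899) - 4715/(-1136 - 2239))) = 1/(-3965 + (889/1899 - 4715/(-3375))) = 1/(-3965 + (889/1899 - 4715*(-1/3375))) = 1/(-3965 + (889/1899 + 943/675)) = 1/(-3965 + 265648/142425) = 1/(-564449477/142425) = -142425/564449477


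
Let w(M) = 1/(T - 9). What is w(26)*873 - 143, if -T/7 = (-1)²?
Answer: -3161/16 ≈ -197.56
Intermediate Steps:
T = -7 (T = -7*(-1)² = -7*1 = -7)
w(M) = -1/16 (w(M) = 1/(-7 - 9) = 1/(-16) = -1/16)
w(26)*873 - 143 = -1/16*873 - 143 = -873/16 - 143 = -3161/16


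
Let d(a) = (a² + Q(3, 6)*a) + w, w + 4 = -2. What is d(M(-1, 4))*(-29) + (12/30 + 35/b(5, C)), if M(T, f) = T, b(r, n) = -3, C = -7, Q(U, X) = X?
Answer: 4616/15 ≈ 307.73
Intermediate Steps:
w = -6 (w = -4 - 2 = -6)
d(a) = -6 + a² + 6*a (d(a) = (a² + 6*a) - 6 = -6 + a² + 6*a)
d(M(-1, 4))*(-29) + (12/30 + 35/b(5, C)) = (-6 + (-1)² + 6*(-1))*(-29) + (12/30 + 35/(-3)) = (-6 + 1 - 6)*(-29) + (12*(1/30) + 35*(-⅓)) = -11*(-29) + (⅖ - 35/3) = 319 - 169/15 = 4616/15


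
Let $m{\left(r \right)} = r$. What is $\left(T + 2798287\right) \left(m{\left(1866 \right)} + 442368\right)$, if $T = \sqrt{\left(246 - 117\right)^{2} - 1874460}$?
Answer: $1243094227158 + 444234 i \sqrt{1857819} \approx 1.2431 \cdot 10^{12} + 6.055 \cdot 10^{8} i$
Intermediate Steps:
$T = i \sqrt{1857819}$ ($T = \sqrt{129^{2} - 1874460} = \sqrt{16641 - 1874460} = \sqrt{-1857819} = i \sqrt{1857819} \approx 1363.0 i$)
$\left(T + 2798287\right) \left(m{\left(1866 \right)} + 442368\right) = \left(i \sqrt{1857819} + 2798287\right) \left(1866 + 442368\right) = \left(2798287 + i \sqrt{1857819}\right) 444234 = 1243094227158 + 444234 i \sqrt{1857819}$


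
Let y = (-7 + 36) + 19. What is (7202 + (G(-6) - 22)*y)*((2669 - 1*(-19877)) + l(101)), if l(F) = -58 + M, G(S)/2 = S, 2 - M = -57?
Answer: 125586790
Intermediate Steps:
M = 59 (M = 2 - 1*(-57) = 2 + 57 = 59)
G(S) = 2*S
l(F) = 1 (l(F) = -58 + 59 = 1)
y = 48 (y = 29 + 19 = 48)
(7202 + (G(-6) - 22)*y)*((2669 - 1*(-19877)) + l(101)) = (7202 + (2*(-6) - 22)*48)*((2669 - 1*(-19877)) + 1) = (7202 + (-12 - 22)*48)*((2669 + 19877) + 1) = (7202 - 34*48)*(22546 + 1) = (7202 - 1632)*22547 = 5570*22547 = 125586790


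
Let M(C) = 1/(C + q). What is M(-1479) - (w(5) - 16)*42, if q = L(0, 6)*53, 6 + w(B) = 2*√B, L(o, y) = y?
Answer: 1072763/1161 - 84*√5 ≈ 736.17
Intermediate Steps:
w(B) = -6 + 2*√B
q = 318 (q = 6*53 = 318)
M(C) = 1/(318 + C) (M(C) = 1/(C + 318) = 1/(318 + C))
M(-1479) - (w(5) - 16)*42 = 1/(318 - 1479) - ((-6 + 2*√5) - 16)*42 = 1/(-1161) - (-22 + 2*√5)*42 = -1/1161 - (-924 + 84*√5) = -1/1161 + (924 - 84*√5) = 1072763/1161 - 84*√5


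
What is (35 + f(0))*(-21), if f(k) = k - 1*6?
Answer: -609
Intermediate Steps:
f(k) = -6 + k (f(k) = k - 6 = -6 + k)
(35 + f(0))*(-21) = (35 + (-6 + 0))*(-21) = (35 - 6)*(-21) = 29*(-21) = -609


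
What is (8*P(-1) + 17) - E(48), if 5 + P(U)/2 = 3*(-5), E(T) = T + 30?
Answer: -381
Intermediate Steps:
E(T) = 30 + T
P(U) = -40 (P(U) = -10 + 2*(3*(-5)) = -10 + 2*(-15) = -10 - 30 = -40)
(8*P(-1) + 17) - E(48) = (8*(-40) + 17) - (30 + 48) = (-320 + 17) - 1*78 = -303 - 78 = -381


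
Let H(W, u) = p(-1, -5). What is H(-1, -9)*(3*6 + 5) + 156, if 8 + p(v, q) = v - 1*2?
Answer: -97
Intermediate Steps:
p(v, q) = -10 + v (p(v, q) = -8 + (v - 1*2) = -8 + (v - 2) = -8 + (-2 + v) = -10 + v)
H(W, u) = -11 (H(W, u) = -10 - 1 = -11)
H(-1, -9)*(3*6 + 5) + 156 = -11*(3*6 + 5) + 156 = -11*(18 + 5) + 156 = -11*23 + 156 = -253 + 156 = -97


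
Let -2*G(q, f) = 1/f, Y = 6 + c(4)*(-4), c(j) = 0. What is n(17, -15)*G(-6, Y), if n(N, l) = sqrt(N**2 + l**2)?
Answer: -sqrt(514)/12 ≈ -1.8893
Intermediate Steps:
Y = 6 (Y = 6 + 0*(-4) = 6 + 0 = 6)
G(q, f) = -1/(2*f)
n(17, -15)*G(-6, Y) = sqrt(17**2 + (-15)**2)*(-1/2/6) = sqrt(289 + 225)*(-1/2*1/6) = sqrt(514)*(-1/12) = -sqrt(514)/12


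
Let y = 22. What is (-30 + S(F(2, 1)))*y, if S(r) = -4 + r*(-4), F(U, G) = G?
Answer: -836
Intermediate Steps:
S(r) = -4 - 4*r
(-30 + S(F(2, 1)))*y = (-30 + (-4 - 4*1))*22 = (-30 + (-4 - 4))*22 = (-30 - 8)*22 = -38*22 = -836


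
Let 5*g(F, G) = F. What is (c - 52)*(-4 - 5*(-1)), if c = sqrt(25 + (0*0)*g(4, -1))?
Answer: -47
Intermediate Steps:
g(F, G) = F/5
c = 5 (c = sqrt(25 + (0*0)*((1/5)*4)) = sqrt(25 + 0*(4/5)) = sqrt(25 + 0) = sqrt(25) = 5)
(c - 52)*(-4 - 5*(-1)) = (5 - 52)*(-4 - 5*(-1)) = -47*(-4 + 5) = -47*1 = -47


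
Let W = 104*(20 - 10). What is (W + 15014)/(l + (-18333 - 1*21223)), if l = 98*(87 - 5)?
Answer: -8027/15760 ≈ -0.50933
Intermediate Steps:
l = 8036 (l = 98*82 = 8036)
W = 1040 (W = 104*10 = 1040)
(W + 15014)/(l + (-18333 - 1*21223)) = (1040 + 15014)/(8036 + (-18333 - 1*21223)) = 16054/(8036 + (-18333 - 21223)) = 16054/(8036 - 39556) = 16054/(-31520) = 16054*(-1/31520) = -8027/15760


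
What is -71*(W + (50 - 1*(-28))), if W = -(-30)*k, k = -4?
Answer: 2982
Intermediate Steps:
W = -120 (W = -(-30)*(-4) = -6*20 = -120)
-71*(W + (50 - 1*(-28))) = -71*(-120 + (50 - 1*(-28))) = -71*(-120 + (50 + 28)) = -71*(-120 + 78) = -71*(-42) = 2982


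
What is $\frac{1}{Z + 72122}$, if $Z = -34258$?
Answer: $\frac{1}{37864} \approx 2.641 \cdot 10^{-5}$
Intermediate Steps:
$\frac{1}{Z + 72122} = \frac{1}{-34258 + 72122} = \frac{1}{37864}$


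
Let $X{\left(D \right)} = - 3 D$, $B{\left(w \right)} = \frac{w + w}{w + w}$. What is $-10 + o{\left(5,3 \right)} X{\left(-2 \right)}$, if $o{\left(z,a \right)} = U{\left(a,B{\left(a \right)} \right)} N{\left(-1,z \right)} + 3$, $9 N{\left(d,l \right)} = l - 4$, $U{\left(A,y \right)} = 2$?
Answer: $\frac{28}{3} \approx 9.3333$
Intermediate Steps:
$B{\left(w \right)} = 1$ ($B{\left(w \right)} = \frac{2 w}{2 w} = 2 w \frac{1}{2 w} = 1$)
$N{\left(d,l \right)} = - \frac{4}{9} + \frac{l}{9}$ ($N{\left(d,l \right)} = \frac{l - 4}{9} = \frac{-4 + l}{9} = - \frac{4}{9} + \frac{l}{9}$)
$o{\left(z,a \right)} = \frac{19}{9} + \frac{2 z}{9}$ ($o{\left(z,a \right)} = 2 \left(- \frac{4}{9} + \frac{z}{9}\right) + 3 = \left(- \frac{8}{9} + \frac{2 z}{9}\right) + 3 = \frac{19}{9} + \frac{2 z}{9}$)
$-10 + o{\left(5,3 \right)} X{\left(-2 \right)} = -10 + \left(\frac{19}{9} + \frac{2}{9} \cdot 5\right) \left(\left(-3\right) \left(-2\right)\right) = -10 + \left(\frac{19}{9} + \frac{10}{9}\right) 6 = -10 + \frac{29}{9} \cdot 6 = -10 + \frac{58}{3} = \frac{28}{3}$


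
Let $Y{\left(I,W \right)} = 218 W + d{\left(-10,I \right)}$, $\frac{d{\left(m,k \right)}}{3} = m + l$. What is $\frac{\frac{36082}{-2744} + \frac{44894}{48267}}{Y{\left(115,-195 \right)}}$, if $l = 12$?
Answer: $\frac{809190379}{2814713659296} \approx 0.00028749$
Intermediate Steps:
$d{\left(m,k \right)} = 36 + 3 m$ ($d{\left(m,k \right)} = 3 \left(m + 12\right) = 3 \left(12 + m\right) = 36 + 3 m$)
$Y{\left(I,W \right)} = 6 + 218 W$ ($Y{\left(I,W \right)} = 218 W + \left(36 + 3 \left(-10\right)\right) = 218 W + \left(36 - 30\right) = 218 W + 6 = 6 + 218 W$)
$\frac{\frac{36082}{-2744} + \frac{44894}{48267}}{Y{\left(115,-195 \right)}} = \frac{\frac{36082}{-2744} + \frac{44894}{48267}}{6 + 218 \left(-195\right)} = \frac{36082 \left(- \frac{1}{2744}\right) + 44894 \cdot \frac{1}{48267}}{6 - 42510} = \frac{- \frac{18041}{1372} + \frac{44894}{48267}}{-42504} = \left(- \frac{809190379}{66222324}\right) \left(- \frac{1}{42504}\right) = \frac{809190379}{2814713659296}$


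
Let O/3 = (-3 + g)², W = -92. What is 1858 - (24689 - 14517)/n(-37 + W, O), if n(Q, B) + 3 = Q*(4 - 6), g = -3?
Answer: 463618/255 ≈ 1818.1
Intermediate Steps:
O = 108 (O = 3*(-3 - 3)² = 3*(-6)² = 3*36 = 108)
n(Q, B) = -3 - 2*Q (n(Q, B) = -3 + Q*(4 - 6) = -3 + Q*(-2) = -3 - 2*Q)
1858 - (24689 - 14517)/n(-37 + W, O) = 1858 - (24689 - 14517)/(-3 - 2*(-37 - 92)) = 1858 - 10172/(-3 - 2*(-129)) = 1858 - 10172/(-3 + 258) = 1858 - 10172/255 = 463618/255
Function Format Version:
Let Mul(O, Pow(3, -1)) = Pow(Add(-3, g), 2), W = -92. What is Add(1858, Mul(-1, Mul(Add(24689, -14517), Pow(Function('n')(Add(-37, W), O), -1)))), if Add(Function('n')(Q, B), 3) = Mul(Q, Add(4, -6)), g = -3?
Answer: Rational(463618, 255) ≈ 1818.1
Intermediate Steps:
O = 108 (O = Mul(3, Pow(Add(-3, -3), 2)) = Mul(3, Pow(-6, 2)) = Mul(3, 36) = 108)
Function('n')(Q, B) = Add(-3, Mul(-2, Q)) (Function('n')(Q, B) = Add(-3, Mul(Q, Add(4, -6))) = Add(-3, Mul(Q, -2)) = Add(-3, Mul(-2, Q)))
Add(1858, Mul(-1, Mul(Add(24689, -14517), Pow(Function('n')(Add(-37, W), O), -1)))) = Add(1858, Mul(-1, Mul(Add(24689, -14517), Pow(Add(-3, Mul(-2, Add(-37, -92))), -1)))) = Add(1858, Mul(-1, Mul(10172, Pow(Add(-3, Mul(-2, -129)), -1)))) = Add(1858, Mul(-1, Mul(10172, Pow(Add(-3, 258), -1)))) = Add(1858, Mul(-1, Mul(10172, Pow(255, -1)))) = Add(1858, Mul(-1, Mul(10172, Rational(1, 255)))) = Add(1858, Mul(-1, Rational(10172, 255))) = Add(1858, Rational(-10172, 255)) = Rational(463618, 255)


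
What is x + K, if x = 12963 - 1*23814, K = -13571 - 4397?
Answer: -28819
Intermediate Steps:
K = -17968
x = -10851 (x = 12963 - 23814 = -10851)
x + K = -10851 - 17968 = -28819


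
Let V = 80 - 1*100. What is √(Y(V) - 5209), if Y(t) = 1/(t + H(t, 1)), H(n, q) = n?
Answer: I*√2083610/20 ≈ 72.174*I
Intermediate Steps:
V = -20 (V = 80 - 100 = -20)
Y(t) = 1/(2*t) (Y(t) = 1/(t + t) = 1/(2*t))
√(Y(V) - 5209) = √((½)/(-20) - 5209) = √((½)*(-1/20) - 5209) = √(-1/40 - 5209) = √(-208361/40) = I*√2083610/20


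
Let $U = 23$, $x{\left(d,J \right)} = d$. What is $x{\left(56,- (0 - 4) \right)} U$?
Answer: $1288$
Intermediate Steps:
$x{\left(56,- (0 - 4) \right)} U = 56 \cdot 23 = 1288$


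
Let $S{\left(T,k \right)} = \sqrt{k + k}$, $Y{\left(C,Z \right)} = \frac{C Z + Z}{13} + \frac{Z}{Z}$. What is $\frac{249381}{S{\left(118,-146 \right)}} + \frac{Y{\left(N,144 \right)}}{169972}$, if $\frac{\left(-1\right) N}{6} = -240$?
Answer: $\frac{207517}{2209636} - \frac{249381 i \sqrt{73}}{146} \approx 0.093915 - 14594.0 i$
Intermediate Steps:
$N = 1440$ ($N = \left(-6\right) \left(-240\right) = 1440$)
$Y{\left(C,Z \right)} = 1 + \frac{Z}{13} + \frac{C Z}{13}$ ($Y{\left(C,Z \right)} = \left(Z + C Z\right) \frac{1}{13} + 1 = \left(\frac{Z}{13} + \frac{C Z}{13}\right) + 1 = 1 + \frac{Z}{13} + \frac{C Z}{13}$)
$S{\left(T,k \right)} = \sqrt{2} \sqrt{k}$ ($S{\left(T,k \right)} = \sqrt{2 k} = \sqrt{2} \sqrt{k}$)
$\frac{249381}{S{\left(118,-146 \right)}} + \frac{Y{\left(N,144 \right)}}{169972} = \frac{249381}{\sqrt{2} \sqrt{-146}} + \frac{1 + \frac{1}{13} \cdot 144 + \frac{1}{13} \cdot 1440 \cdot 144}{169972} = \frac{249381}{\sqrt{2} i \sqrt{146}} + \left(1 + \frac{144}{13} + \frac{207360}{13}\right) \frac{1}{169972} = \frac{249381}{2 i \sqrt{73}} + \frac{207517}{13} \cdot \frac{1}{169972} = 249381 \left(- \frac{i \sqrt{73}}{146}\right) + \frac{207517}{2209636} = - \frac{249381 i \sqrt{73}}{146} + \frac{207517}{2209636} = \frac{207517}{2209636} - \frac{249381 i \sqrt{73}}{146}$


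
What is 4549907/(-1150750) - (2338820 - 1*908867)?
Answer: -1645522964657/1150750 ≈ -1.4300e+6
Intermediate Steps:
4549907/(-1150750) - (2338820 - 1*908867) = 4549907*(-1/1150750) - (2338820 - 908867) = -4549907/1150750 - 1*1429953 = -4549907/1150750 - 1429953 = -1645522964657/1150750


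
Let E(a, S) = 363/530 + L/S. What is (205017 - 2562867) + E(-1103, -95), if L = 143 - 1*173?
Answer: -23743539423/10070 ≈ -2.3578e+6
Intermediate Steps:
L = -30 (L = 143 - 173 = -30)
E(a, S) = 363/530 - 30/S
(205017 - 2562867) + E(-1103, -95) = (205017 - 2562867) + (363/530 - 30/(-95)) = -2357850 + (363/530 - 30*(-1/95)) = -2357850 + (363/530 + 6/19) = -2357850 + 10077/10070 = -23743539423/10070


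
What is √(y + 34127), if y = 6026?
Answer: √40153 ≈ 200.38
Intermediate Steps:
√(y + 34127) = √(6026 + 34127) = √40153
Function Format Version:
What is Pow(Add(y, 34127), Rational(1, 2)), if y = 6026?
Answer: Pow(40153, Rational(1, 2)) ≈ 200.38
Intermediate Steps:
Pow(Add(y, 34127), Rational(1, 2)) = Pow(Add(6026, 34127), Rational(1, 2)) = Pow(40153, Rational(1, 2))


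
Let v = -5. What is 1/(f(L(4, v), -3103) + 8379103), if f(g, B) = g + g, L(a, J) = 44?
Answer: 1/8379191 ≈ 1.1934e-7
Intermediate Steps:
f(g, B) = 2*g
1/(f(L(4, v), -3103) + 8379103) = 1/(2*44 + 8379103) = 1/(88 + 8379103) = 1/8379191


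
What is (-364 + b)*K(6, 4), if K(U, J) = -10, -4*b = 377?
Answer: 9165/2 ≈ 4582.5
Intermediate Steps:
b = -377/4 (b = -¼*377 = -377/4 ≈ -94.250)
(-364 + b)*K(6, 4) = (-364 - 377/4)*(-10) = -1833/4*(-10) = 9165/2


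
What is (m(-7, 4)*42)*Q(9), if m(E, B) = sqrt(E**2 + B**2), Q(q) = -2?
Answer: -84*sqrt(65) ≈ -677.23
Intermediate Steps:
m(E, B) = sqrt(B**2 + E**2)
(m(-7, 4)*42)*Q(9) = (sqrt(4**2 + (-7)**2)*42)*(-2) = (sqrt(16 + 49)*42)*(-2) = (sqrt(65)*42)*(-2) = (42*sqrt(65))*(-2) = -84*sqrt(65)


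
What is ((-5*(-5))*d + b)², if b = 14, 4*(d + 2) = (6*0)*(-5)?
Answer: 1296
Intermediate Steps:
d = -2 (d = -2 + ((6*0)*(-5))/4 = -2 + (0*(-5))/4 = -2 + (¼)*0 = -2 + 0 = -2)
((-5*(-5))*d + b)² = (-5*(-5)*(-2) + 14)² = (25*(-2) + 14)² = (-50 + 14)² = (-36)² = 1296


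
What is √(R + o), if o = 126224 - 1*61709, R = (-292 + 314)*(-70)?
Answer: 5*√2519 ≈ 250.95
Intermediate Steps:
R = -1540 (R = 22*(-70) = -1540)
o = 64515 (o = 126224 - 61709 = 64515)
√(R + o) = √(-1540 + 64515) = √62975 = 5*√2519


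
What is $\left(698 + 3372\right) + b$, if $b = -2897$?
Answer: $1173$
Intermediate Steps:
$\left(698 + 3372\right) + b = \left(698 + 3372\right) - 2897 = 4070 - 2897 = 1173$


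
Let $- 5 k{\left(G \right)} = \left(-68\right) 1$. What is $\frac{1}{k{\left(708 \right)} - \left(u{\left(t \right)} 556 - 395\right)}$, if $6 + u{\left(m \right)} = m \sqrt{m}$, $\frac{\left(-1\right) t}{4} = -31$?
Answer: $- \frac{93615}{14734802370871} - \frac{3447200 \sqrt{31}}{14734802370871} \approx -1.3089 \cdot 10^{-6}$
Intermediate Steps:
$t = 124$ ($t = \left(-4\right) \left(-31\right) = 124$)
$u{\left(m \right)} = -6 + m^{\frac{3}{2}}$ ($u{\left(m \right)} = -6 + m \sqrt{m} = -6 + m^{\frac{3}{2}}$)
$k{\left(G \right)} = \frac{68}{5}$ ($k{\left(G \right)} = - \frac{\left(-68\right) 1}{5} = \left(- \frac{1}{5}\right) \left(-68\right) = \frac{68}{5}$)
$\frac{1}{k{\left(708 \right)} - \left(u{\left(t \right)} 556 - 395\right)} = \frac{1}{\frac{68}{5} - \left(\left(-6 + 124^{\frac{3}{2}}\right) 556 - 395\right)} = \frac{1}{\frac{68}{5} - \left(\left(-6 + 248 \sqrt{31}\right) 556 - 395\right)} = \frac{1}{\frac{68}{5} - \left(\left(-3336 + 137888 \sqrt{31}\right) - 395\right)} = \frac{1}{\frac{68}{5} - \left(-3731 + 137888 \sqrt{31}\right)} = \frac{1}{\frac{68}{5} + \left(3731 - 137888 \sqrt{31}\right)} = \frac{1}{\frac{18723}{5} - 137888 \sqrt{31}}$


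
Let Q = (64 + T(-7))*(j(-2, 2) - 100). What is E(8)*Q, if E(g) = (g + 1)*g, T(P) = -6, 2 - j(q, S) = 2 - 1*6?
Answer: -392544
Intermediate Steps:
j(q, S) = 6 (j(q, S) = 2 - (2 - 1*6) = 2 - (2 - 6) = 2 - 1*(-4) = 2 + 4 = 6)
E(g) = g*(1 + g) (E(g) = (1 + g)*g = g*(1 + g))
Q = -5452 (Q = (64 - 6)*(6 - 100) = 58*(-94) = -5452)
E(8)*Q = (8*(1 + 8))*(-5452) = (8*9)*(-5452) = 72*(-5452) = -392544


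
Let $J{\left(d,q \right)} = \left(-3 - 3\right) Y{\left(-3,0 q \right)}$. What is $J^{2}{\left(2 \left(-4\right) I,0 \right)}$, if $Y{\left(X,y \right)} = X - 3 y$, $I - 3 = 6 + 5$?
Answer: $324$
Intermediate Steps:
$I = 14$ ($I = 3 + \left(6 + 5\right) = 3 + 11 = 14$)
$J{\left(d,q \right)} = 18$ ($J{\left(d,q \right)} = \left(-3 - 3\right) \left(-3 - 3 \cdot 0 q\right) = - 6 \left(-3 - 0\right) = - 6 \left(-3 + 0\right) = \left(-6\right) \left(-3\right) = 18$)
$J^{2}{\left(2 \left(-4\right) I,0 \right)} = 18^{2} = 324$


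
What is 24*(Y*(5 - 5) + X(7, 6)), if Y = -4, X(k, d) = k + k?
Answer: 336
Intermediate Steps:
X(k, d) = 2*k
24*(Y*(5 - 5) + X(7, 6)) = 24*(-4*(5 - 5) + 2*7) = 24*(-4*0 + 14) = 24*(0 + 14) = 24*14 = 336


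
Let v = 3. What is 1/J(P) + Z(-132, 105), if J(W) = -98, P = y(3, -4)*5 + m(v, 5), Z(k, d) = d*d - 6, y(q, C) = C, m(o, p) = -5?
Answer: 1079861/98 ≈ 11019.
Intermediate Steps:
Z(k, d) = -6 + d**2 (Z(k, d) = d**2 - 6 = -6 + d**2)
P = -25 (P = -4*5 - 5 = -20 - 5 = -25)
1/J(P) + Z(-132, 105) = 1/(-98) + (-6 + 105**2) = -1/98 + (-6 + 11025) = -1/98 + 11019 = 1079861/98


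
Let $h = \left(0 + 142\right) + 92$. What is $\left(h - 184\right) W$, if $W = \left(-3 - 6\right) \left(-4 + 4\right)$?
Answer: $0$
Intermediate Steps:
$W = 0$ ($W = \left(-9\right) 0 = 0$)
$h = 234$ ($h = 142 + 92 = 234$)
$\left(h - 184\right) W = \left(234 - 184\right) 0 = 50 \cdot 0 = 0$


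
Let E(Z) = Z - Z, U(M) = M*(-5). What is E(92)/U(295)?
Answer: 0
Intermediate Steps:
U(M) = -5*M
E(Z) = 0
E(92)/U(295) = 0/((-5*295)) = 0/(-1475) = 0*(-1/1475) = 0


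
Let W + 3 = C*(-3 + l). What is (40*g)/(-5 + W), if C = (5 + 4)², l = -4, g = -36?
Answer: 288/115 ≈ 2.5043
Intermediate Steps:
C = 81 (C = 9² = 81)
W = -570 (W = -3 + 81*(-3 - 4) = -3 + 81*(-7) = -3 - 567 = -570)
(40*g)/(-5 + W) = (40*(-36))/(-5 - 570) = -1440/(-575) = -1440*(-1/575) = 288/115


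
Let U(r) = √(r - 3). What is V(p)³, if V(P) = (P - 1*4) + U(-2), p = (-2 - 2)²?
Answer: (12 + I*√5)³ ≈ 1548.0 + 954.8*I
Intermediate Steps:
U(r) = √(-3 + r)
p = 16 (p = (-4)² = 16)
V(P) = -4 + P + I*√5 (V(P) = (P - 1*4) + √(-3 - 2) = (P - 4) + √(-5) = (-4 + P) + I*√5 = -4 + P + I*√5)
V(p)³ = (-4 + 16 + I*√5)³ = (12 + I*√5)³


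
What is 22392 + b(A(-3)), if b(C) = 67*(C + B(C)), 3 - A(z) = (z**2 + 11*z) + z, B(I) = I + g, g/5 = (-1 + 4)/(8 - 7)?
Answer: 27417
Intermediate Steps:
g = 15 (g = 5*((-1 + 4)/(8 - 7)) = 5*(3/1) = 5*(3*1) = 5*3 = 15)
B(I) = 15 + I (B(I) = I + 15 = 15 + I)
A(z) = 3 - z**2 - 12*z (A(z) = 3 - ((z**2 + 11*z) + z) = 3 - (z**2 + 12*z) = 3 + (-z**2 - 12*z) = 3 - z**2 - 12*z)
b(C) = 1005 + 134*C (b(C) = 67*(C + (15 + C)) = 67*(15 + 2*C) = 1005 + 134*C)
22392 + b(A(-3)) = 22392 + (1005 + 134*(3 - 1*(-3)**2 - 12*(-3))) = 22392 + (1005 + 134*(3 - 1*9 + 36)) = 22392 + (1005 + 134*(3 - 9 + 36)) = 22392 + (1005 + 134*30) = 22392 + (1005 + 4020) = 22392 + 5025 = 27417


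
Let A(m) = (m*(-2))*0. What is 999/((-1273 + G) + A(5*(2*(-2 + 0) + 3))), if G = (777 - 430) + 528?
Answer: -999/398 ≈ -2.5101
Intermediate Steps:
G = 875 (G = 347 + 528 = 875)
A(m) = 0 (A(m) = -2*m*0 = 0)
999/((-1273 + G) + A(5*(2*(-2 + 0) + 3))) = 999/((-1273 + 875) + 0) = 999/(-398 + 0) = 999/(-398) = 999*(-1/398) = -999/398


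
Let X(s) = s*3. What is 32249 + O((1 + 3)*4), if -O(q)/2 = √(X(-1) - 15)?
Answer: 32249 - 6*I*√2 ≈ 32249.0 - 8.4853*I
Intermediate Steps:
X(s) = 3*s
O(q) = -6*I*√2 (O(q) = -2*√(3*(-1) - 15) = -2*√(-3 - 15) = -6*I*√2)
32249 + O((1 + 3)*4) = 32249 - 6*I*√2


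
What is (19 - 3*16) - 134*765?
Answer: -102539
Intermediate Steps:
(19 - 3*16) - 134*765 = (19 - 48) - 102510 = -29 - 102510 = -102539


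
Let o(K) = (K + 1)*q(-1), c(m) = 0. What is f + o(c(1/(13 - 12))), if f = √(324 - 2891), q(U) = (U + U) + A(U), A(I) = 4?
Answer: 2 + I*√2567 ≈ 2.0 + 50.666*I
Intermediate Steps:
q(U) = 4 + 2*U (q(U) = (U + U) + 4 = 2*U + 4 = 4 + 2*U)
f = I*√2567 (f = √(-2567) = I*√2567 ≈ 50.666*I)
o(K) = 2 + 2*K (o(K) = (K + 1)*(4 + 2*(-1)) = (1 + K)*(4 - 2) = (1 + K)*2 = 2 + 2*K)
f + o(c(1/(13 - 12))) = I*√2567 + (2 + 2*0) = I*√2567 + (2 + 0) = I*√2567 + 2 = 2 + I*√2567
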